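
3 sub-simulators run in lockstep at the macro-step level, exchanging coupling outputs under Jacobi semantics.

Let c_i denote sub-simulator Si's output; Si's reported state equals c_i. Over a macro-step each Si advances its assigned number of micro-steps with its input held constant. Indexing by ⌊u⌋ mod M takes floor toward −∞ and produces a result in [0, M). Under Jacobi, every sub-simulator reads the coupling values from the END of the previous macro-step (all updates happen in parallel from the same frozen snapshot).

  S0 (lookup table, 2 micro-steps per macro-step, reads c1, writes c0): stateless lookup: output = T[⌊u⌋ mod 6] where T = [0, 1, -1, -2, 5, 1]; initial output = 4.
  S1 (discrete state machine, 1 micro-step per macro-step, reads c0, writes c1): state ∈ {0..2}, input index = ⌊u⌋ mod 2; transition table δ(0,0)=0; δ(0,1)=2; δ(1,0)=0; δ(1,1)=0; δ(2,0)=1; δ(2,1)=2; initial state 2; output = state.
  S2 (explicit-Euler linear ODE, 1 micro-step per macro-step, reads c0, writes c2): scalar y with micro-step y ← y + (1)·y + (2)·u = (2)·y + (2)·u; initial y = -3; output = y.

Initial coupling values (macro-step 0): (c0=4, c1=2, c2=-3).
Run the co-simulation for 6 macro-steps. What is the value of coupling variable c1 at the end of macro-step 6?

macro 1: S0 reads c1=2 → after 2×micro: -1; S1 reads c0=4 → after 1×micro: 1; S2 reads c0=4 → after 1×micro: 2 ⇒ (c0=-1, c1=1, c2=2)
macro 2: S0 reads c1=1 → after 2×micro: 1; S1 reads c0=-1 → after 1×micro: 0; S2 reads c0=-1 → after 1×micro: 2 ⇒ (c0=1, c1=0, c2=2)
macro 3: S0 reads c1=0 → after 2×micro: 0; S1 reads c0=1 → after 1×micro: 2; S2 reads c0=1 → after 1×micro: 6 ⇒ (c0=0, c1=2, c2=6)
macro 4: S0 reads c1=2 → after 2×micro: -1; S1 reads c0=0 → after 1×micro: 1; S2 reads c0=0 → after 1×micro: 12 ⇒ (c0=-1, c1=1, c2=12)
macro 5: S0 reads c1=1 → after 2×micro: 1; S1 reads c0=-1 → after 1×micro: 0; S2 reads c0=-1 → after 1×micro: 22 ⇒ (c0=1, c1=0, c2=22)
macro 6: S0 reads c1=0 → after 2×micro: 0; S1 reads c0=1 → after 1×micro: 2; S2 reads c0=1 → after 1×micro: 46 ⇒ (c0=0, c1=2, c2=46)

c1 at macro-step 6 = 2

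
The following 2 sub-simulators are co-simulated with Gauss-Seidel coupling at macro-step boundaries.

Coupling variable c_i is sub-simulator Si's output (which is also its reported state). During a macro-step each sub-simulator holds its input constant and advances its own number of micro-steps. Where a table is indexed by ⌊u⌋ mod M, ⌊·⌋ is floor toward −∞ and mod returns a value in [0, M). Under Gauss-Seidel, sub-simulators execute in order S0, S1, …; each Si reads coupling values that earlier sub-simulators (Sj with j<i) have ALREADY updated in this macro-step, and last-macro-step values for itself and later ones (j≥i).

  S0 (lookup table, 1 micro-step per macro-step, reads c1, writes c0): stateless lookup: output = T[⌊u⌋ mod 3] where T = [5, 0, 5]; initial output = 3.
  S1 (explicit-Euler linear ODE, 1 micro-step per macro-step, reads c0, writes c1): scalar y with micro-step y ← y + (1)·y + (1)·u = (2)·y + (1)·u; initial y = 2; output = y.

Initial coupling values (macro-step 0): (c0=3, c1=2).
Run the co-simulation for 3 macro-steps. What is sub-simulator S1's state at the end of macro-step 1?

macro 1: S0 reads c1=2 → after 1×micro: 5; S1 reads c0=5 → after 1×micro: 9 ⇒ (c0=5, c1=9)
macro 2: S0 reads c1=9 → after 1×micro: 5; S1 reads c0=5 → after 1×micro: 23 ⇒ (c0=5, c1=23)
macro 3: S0 reads c1=23 → after 1×micro: 5; S1 reads c0=5 → after 1×micro: 51 ⇒ (c0=5, c1=51)

S1 state at macro-step 1 = 9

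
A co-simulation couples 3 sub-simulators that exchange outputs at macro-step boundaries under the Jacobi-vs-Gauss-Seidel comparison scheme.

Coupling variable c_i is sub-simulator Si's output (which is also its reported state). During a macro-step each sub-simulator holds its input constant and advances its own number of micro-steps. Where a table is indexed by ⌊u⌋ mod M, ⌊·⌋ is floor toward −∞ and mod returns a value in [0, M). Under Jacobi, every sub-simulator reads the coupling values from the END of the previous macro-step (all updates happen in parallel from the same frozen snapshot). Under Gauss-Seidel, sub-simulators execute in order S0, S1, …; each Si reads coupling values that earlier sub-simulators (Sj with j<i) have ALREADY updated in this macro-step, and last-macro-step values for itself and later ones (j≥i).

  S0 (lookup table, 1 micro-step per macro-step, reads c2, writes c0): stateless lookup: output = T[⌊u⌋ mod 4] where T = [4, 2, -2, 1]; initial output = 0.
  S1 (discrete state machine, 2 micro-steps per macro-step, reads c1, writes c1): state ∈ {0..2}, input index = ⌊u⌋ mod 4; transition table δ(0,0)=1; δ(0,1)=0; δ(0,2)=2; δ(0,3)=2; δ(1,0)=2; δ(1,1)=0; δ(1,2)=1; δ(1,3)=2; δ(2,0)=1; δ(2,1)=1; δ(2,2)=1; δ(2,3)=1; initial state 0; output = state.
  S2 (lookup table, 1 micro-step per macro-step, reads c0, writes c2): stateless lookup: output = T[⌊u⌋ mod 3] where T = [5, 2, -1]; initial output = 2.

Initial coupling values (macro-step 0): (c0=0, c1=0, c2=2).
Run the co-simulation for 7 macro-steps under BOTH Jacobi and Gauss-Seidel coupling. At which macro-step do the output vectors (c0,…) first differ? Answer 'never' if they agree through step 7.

first divergence at macro-step: 1

[Jacobi] macro 1: S0 reads c2=2 → after 1×micro: -2; S1 reads c1=0 → after 2×micro: 2; S2 reads c0=0 → after 1×micro: 5 ⇒ (c0=-2, c1=2, c2=5)
[Jacobi] macro 2: S0 reads c2=5 → after 1×micro: 2; S1 reads c1=2 → after 2×micro: 1; S2 reads c0=-2 → after 1×micro: 2 ⇒ (c0=2, c1=1, c2=2)
[Jacobi] macro 3: S0 reads c2=2 → after 1×micro: -2; S1 reads c1=1 → after 2×micro: 0; S2 reads c0=2 → after 1×micro: -1 ⇒ (c0=-2, c1=0, c2=-1)
[Jacobi] macro 4: S0 reads c2=-1 → after 1×micro: 1; S1 reads c1=0 → after 2×micro: 2; S2 reads c0=-2 → after 1×micro: 2 ⇒ (c0=1, c1=2, c2=2)
[Jacobi] macro 5: S0 reads c2=2 → after 1×micro: -2; S1 reads c1=2 → after 2×micro: 1; S2 reads c0=1 → after 1×micro: 2 ⇒ (c0=-2, c1=1, c2=2)
[Jacobi] macro 6: S0 reads c2=2 → after 1×micro: -2; S1 reads c1=1 → after 2×micro: 0; S2 reads c0=-2 → after 1×micro: 2 ⇒ (c0=-2, c1=0, c2=2)
[Jacobi] macro 7: S0 reads c2=2 → after 1×micro: -2; S1 reads c1=0 → after 2×micro: 2; S2 reads c0=-2 → after 1×micro: 2 ⇒ (c0=-2, c1=2, c2=2)
[Gauss-Seidel] macro 1: S0 reads c2=2 → after 1×micro: -2; S1 reads c1=0 → after 2×micro: 2; S2 reads c0=-2 → after 1×micro: 2 ⇒ (c0=-2, c1=2, c2=2)
[Gauss-Seidel] macro 2: S0 reads c2=2 → after 1×micro: -2; S1 reads c1=2 → after 2×micro: 1; S2 reads c0=-2 → after 1×micro: 2 ⇒ (c0=-2, c1=1, c2=2)
[Gauss-Seidel] macro 3: S0 reads c2=2 → after 1×micro: -2; S1 reads c1=1 → after 2×micro: 0; S2 reads c0=-2 → after 1×micro: 2 ⇒ (c0=-2, c1=0, c2=2)
[Gauss-Seidel] macro 4: S0 reads c2=2 → after 1×micro: -2; S1 reads c1=0 → after 2×micro: 2; S2 reads c0=-2 → after 1×micro: 2 ⇒ (c0=-2, c1=2, c2=2)
[Gauss-Seidel] macro 5: S0 reads c2=2 → after 1×micro: -2; S1 reads c1=2 → after 2×micro: 1; S2 reads c0=-2 → after 1×micro: 2 ⇒ (c0=-2, c1=1, c2=2)
[Gauss-Seidel] macro 6: S0 reads c2=2 → after 1×micro: -2; S1 reads c1=1 → after 2×micro: 0; S2 reads c0=-2 → after 1×micro: 2 ⇒ (c0=-2, c1=0, c2=2)
[Gauss-Seidel] macro 7: S0 reads c2=2 → after 1×micro: -2; S1 reads c1=0 → after 2×micro: 2; S2 reads c0=-2 → after 1×micro: 2 ⇒ (c0=-2, c1=2, c2=2)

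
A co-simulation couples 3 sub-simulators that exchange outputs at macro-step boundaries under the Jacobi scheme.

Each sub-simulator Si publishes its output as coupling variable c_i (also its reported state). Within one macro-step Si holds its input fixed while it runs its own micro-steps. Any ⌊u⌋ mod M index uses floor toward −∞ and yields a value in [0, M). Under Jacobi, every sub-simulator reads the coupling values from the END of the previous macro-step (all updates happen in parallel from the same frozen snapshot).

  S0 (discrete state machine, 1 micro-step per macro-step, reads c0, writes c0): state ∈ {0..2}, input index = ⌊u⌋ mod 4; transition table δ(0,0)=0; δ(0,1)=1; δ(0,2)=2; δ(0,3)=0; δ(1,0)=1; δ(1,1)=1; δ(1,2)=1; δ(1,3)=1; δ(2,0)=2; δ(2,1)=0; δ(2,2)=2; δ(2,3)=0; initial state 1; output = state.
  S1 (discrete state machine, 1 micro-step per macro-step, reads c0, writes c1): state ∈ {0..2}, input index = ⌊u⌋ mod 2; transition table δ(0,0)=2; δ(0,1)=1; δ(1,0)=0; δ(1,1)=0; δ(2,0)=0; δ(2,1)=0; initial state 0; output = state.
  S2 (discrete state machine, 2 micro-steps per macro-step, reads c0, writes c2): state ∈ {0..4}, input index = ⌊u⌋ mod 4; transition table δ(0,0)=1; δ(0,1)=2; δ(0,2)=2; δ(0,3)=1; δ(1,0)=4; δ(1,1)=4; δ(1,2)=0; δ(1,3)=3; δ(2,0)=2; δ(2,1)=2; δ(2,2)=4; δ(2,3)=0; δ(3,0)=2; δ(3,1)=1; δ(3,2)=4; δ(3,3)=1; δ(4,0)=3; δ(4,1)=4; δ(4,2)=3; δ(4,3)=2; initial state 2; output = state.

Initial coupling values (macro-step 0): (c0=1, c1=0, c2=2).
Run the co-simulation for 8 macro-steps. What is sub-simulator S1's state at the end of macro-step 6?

macro 1: S0 reads c0=1 → after 1×micro: 1; S1 reads c0=1 → after 1×micro: 1; S2 reads c0=1 → after 2×micro: 2 ⇒ (c0=1, c1=1, c2=2)
macro 2: S0 reads c0=1 → after 1×micro: 1; S1 reads c0=1 → after 1×micro: 0; S2 reads c0=1 → after 2×micro: 2 ⇒ (c0=1, c1=0, c2=2)
macro 3: S0 reads c0=1 → after 1×micro: 1; S1 reads c0=1 → after 1×micro: 1; S2 reads c0=1 → after 2×micro: 2 ⇒ (c0=1, c1=1, c2=2)
macro 4: S0 reads c0=1 → after 1×micro: 1; S1 reads c0=1 → after 1×micro: 0; S2 reads c0=1 → after 2×micro: 2 ⇒ (c0=1, c1=0, c2=2)
macro 5: S0 reads c0=1 → after 1×micro: 1; S1 reads c0=1 → after 1×micro: 1; S2 reads c0=1 → after 2×micro: 2 ⇒ (c0=1, c1=1, c2=2)
macro 6: S0 reads c0=1 → after 1×micro: 1; S1 reads c0=1 → after 1×micro: 0; S2 reads c0=1 → after 2×micro: 2 ⇒ (c0=1, c1=0, c2=2)
macro 7: S0 reads c0=1 → after 1×micro: 1; S1 reads c0=1 → after 1×micro: 1; S2 reads c0=1 → after 2×micro: 2 ⇒ (c0=1, c1=1, c2=2)
macro 8: S0 reads c0=1 → after 1×micro: 1; S1 reads c0=1 → after 1×micro: 0; S2 reads c0=1 → after 2×micro: 2 ⇒ (c0=1, c1=0, c2=2)

S1 state at macro-step 6 = 0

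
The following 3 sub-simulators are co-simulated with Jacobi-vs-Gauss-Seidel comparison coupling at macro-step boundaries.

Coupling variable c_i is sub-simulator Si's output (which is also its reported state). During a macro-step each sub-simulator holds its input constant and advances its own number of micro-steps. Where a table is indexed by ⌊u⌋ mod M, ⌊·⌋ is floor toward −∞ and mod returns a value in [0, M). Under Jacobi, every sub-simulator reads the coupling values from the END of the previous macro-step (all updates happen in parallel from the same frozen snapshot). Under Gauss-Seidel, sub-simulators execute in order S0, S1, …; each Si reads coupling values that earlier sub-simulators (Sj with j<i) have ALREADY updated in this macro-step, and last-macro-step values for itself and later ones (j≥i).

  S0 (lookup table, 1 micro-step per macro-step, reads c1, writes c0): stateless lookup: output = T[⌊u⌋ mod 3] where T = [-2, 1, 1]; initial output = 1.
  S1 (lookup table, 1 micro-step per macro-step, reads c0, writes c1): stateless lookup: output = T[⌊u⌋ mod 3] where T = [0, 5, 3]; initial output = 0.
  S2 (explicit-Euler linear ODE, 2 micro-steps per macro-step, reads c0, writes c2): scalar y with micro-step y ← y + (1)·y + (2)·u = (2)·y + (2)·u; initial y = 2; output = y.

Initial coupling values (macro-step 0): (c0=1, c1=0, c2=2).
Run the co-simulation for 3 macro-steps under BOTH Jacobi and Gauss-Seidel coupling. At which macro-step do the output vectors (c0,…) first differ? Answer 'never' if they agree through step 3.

[Jacobi] macro 1: S0 reads c1=0 → after 1×micro: -2; S1 reads c0=1 → after 1×micro: 5; S2 reads c0=1 → after 2×micro: 14 ⇒ (c0=-2, c1=5, c2=14)
[Jacobi] macro 2: S0 reads c1=5 → after 1×micro: 1; S1 reads c0=-2 → after 1×micro: 5; S2 reads c0=-2 → after 2×micro: 44 ⇒ (c0=1, c1=5, c2=44)
[Jacobi] macro 3: S0 reads c1=5 → after 1×micro: 1; S1 reads c0=1 → after 1×micro: 5; S2 reads c0=1 → after 2×micro: 182 ⇒ (c0=1, c1=5, c2=182)
[Gauss-Seidel] macro 1: S0 reads c1=0 → after 1×micro: -2; S1 reads c0=-2 → after 1×micro: 5; S2 reads c0=-2 → after 2×micro: -4 ⇒ (c0=-2, c1=5, c2=-4)
[Gauss-Seidel] macro 2: S0 reads c1=5 → after 1×micro: 1; S1 reads c0=1 → after 1×micro: 5; S2 reads c0=1 → after 2×micro: -10 ⇒ (c0=1, c1=5, c2=-10)
[Gauss-Seidel] macro 3: S0 reads c1=5 → after 1×micro: 1; S1 reads c0=1 → after 1×micro: 5; S2 reads c0=1 → after 2×micro: -34 ⇒ (c0=1, c1=5, c2=-34)

first divergence at macro-step: 1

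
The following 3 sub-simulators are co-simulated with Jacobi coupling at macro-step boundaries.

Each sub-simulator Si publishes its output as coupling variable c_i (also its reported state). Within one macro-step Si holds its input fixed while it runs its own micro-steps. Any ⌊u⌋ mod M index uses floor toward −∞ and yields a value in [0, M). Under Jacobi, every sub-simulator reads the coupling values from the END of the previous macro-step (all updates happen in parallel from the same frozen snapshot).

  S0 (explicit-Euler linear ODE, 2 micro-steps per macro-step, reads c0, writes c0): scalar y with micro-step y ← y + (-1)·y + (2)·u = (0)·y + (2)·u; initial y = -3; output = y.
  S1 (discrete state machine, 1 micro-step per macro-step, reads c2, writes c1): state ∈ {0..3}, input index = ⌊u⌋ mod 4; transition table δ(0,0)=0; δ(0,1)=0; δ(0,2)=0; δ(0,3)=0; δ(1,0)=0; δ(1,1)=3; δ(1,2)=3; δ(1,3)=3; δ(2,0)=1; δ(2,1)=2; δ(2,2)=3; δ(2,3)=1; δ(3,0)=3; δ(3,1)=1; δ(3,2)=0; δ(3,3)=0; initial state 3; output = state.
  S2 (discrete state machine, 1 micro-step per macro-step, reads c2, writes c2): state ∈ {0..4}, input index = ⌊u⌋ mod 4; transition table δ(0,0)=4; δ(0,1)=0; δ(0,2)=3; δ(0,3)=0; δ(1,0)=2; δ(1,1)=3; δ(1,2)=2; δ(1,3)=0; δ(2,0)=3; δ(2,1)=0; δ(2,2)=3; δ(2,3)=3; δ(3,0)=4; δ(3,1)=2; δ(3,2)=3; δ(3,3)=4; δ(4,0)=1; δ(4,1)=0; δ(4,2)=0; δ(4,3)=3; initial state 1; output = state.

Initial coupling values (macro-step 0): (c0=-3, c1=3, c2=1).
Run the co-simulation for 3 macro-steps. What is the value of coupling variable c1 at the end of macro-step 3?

macro 1: S0 reads c0=-3 → after 2×micro: -6; S1 reads c2=1 → after 1×micro: 1; S2 reads c2=1 → after 1×micro: 3 ⇒ (c0=-6, c1=1, c2=3)
macro 2: S0 reads c0=-6 → after 2×micro: -12; S1 reads c2=3 → after 1×micro: 3; S2 reads c2=3 → after 1×micro: 4 ⇒ (c0=-12, c1=3, c2=4)
macro 3: S0 reads c0=-12 → after 2×micro: -24; S1 reads c2=4 → after 1×micro: 3; S2 reads c2=4 → after 1×micro: 1 ⇒ (c0=-24, c1=3, c2=1)

c1 at macro-step 3 = 3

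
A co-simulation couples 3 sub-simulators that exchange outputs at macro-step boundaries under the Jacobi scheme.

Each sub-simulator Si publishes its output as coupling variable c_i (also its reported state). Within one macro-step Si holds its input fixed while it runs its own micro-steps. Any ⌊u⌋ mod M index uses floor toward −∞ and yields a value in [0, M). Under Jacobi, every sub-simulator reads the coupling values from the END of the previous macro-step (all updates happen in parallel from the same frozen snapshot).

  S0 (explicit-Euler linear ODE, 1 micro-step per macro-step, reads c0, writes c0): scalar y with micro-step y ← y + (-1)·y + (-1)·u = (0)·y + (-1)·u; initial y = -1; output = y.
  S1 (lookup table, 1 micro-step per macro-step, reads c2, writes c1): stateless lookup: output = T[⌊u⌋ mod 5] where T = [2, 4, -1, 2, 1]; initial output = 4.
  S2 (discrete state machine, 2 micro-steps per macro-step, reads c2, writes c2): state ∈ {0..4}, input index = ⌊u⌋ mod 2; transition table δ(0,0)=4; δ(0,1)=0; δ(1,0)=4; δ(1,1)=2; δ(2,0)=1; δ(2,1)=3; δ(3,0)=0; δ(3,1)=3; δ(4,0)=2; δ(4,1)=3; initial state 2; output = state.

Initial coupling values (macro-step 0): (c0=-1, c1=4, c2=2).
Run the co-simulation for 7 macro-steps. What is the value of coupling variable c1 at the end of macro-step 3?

macro 1: S0 reads c0=-1 → after 1×micro: 1; S1 reads c2=2 → after 1×micro: -1; S2 reads c2=2 → after 2×micro: 4 ⇒ (c0=1, c1=-1, c2=4)
macro 2: S0 reads c0=1 → after 1×micro: -1; S1 reads c2=4 → after 1×micro: 1; S2 reads c2=4 → after 2×micro: 1 ⇒ (c0=-1, c1=1, c2=1)
macro 3: S0 reads c0=-1 → after 1×micro: 1; S1 reads c2=1 → after 1×micro: 4; S2 reads c2=1 → after 2×micro: 3 ⇒ (c0=1, c1=4, c2=3)
macro 4: S0 reads c0=1 → after 1×micro: -1; S1 reads c2=3 → after 1×micro: 2; S2 reads c2=3 → after 2×micro: 3 ⇒ (c0=-1, c1=2, c2=3)
macro 5: S0 reads c0=-1 → after 1×micro: 1; S1 reads c2=3 → after 1×micro: 2; S2 reads c2=3 → after 2×micro: 3 ⇒ (c0=1, c1=2, c2=3)
macro 6: S0 reads c0=1 → after 1×micro: -1; S1 reads c2=3 → after 1×micro: 2; S2 reads c2=3 → after 2×micro: 3 ⇒ (c0=-1, c1=2, c2=3)
macro 7: S0 reads c0=-1 → after 1×micro: 1; S1 reads c2=3 → after 1×micro: 2; S2 reads c2=3 → after 2×micro: 3 ⇒ (c0=1, c1=2, c2=3)

c1 at macro-step 3 = 4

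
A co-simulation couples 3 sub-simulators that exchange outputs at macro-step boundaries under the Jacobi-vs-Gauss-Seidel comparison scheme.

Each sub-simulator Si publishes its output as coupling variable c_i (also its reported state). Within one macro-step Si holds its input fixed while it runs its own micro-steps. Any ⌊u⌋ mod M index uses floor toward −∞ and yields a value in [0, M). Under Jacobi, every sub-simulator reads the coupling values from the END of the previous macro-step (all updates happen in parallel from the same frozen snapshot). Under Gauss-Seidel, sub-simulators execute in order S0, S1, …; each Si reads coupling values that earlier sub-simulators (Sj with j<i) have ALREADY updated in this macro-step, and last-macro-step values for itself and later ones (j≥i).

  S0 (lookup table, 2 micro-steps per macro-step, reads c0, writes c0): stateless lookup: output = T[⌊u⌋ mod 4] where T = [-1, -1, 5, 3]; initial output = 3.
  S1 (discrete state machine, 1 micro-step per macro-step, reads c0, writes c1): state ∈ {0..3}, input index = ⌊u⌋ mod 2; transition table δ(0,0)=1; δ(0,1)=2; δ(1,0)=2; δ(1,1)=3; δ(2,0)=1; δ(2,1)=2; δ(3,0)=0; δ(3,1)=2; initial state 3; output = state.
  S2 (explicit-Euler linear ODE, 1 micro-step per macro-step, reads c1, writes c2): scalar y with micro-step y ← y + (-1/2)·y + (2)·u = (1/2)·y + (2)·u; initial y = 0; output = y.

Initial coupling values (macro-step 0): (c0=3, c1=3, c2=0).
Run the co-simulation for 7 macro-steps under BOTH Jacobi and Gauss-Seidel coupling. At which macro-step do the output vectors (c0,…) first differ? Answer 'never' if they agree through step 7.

first divergence at macro-step: 1

[Jacobi] macro 1: S0 reads c0=3 → after 2×micro: 3; S1 reads c0=3 → after 1×micro: 2; S2 reads c1=3 → after 1×micro: 6 ⇒ (c0=3, c1=2, c2=6)
[Jacobi] macro 2: S0 reads c0=3 → after 2×micro: 3; S1 reads c0=3 → after 1×micro: 2; S2 reads c1=2 → after 1×micro: 7 ⇒ (c0=3, c1=2, c2=7)
[Jacobi] macro 3: S0 reads c0=3 → after 2×micro: 3; S1 reads c0=3 → after 1×micro: 2; S2 reads c1=2 → after 1×micro: 15/2 ⇒ (c0=3, c1=2, c2=15/2)
[Jacobi] macro 4: S0 reads c0=3 → after 2×micro: 3; S1 reads c0=3 → after 1×micro: 2; S2 reads c1=2 → after 1×micro: 31/4 ⇒ (c0=3, c1=2, c2=31/4)
[Jacobi] macro 5: S0 reads c0=3 → after 2×micro: 3; S1 reads c0=3 → after 1×micro: 2; S2 reads c1=2 → after 1×micro: 63/8 ⇒ (c0=3, c1=2, c2=63/8)
[Jacobi] macro 6: S0 reads c0=3 → after 2×micro: 3; S1 reads c0=3 → after 1×micro: 2; S2 reads c1=2 → after 1×micro: 127/16 ⇒ (c0=3, c1=2, c2=127/16)
[Jacobi] macro 7: S0 reads c0=3 → after 2×micro: 3; S1 reads c0=3 → after 1×micro: 2; S2 reads c1=2 → after 1×micro: 255/32 ⇒ (c0=3, c1=2, c2=255/32)
[Gauss-Seidel] macro 1: S0 reads c0=3 → after 2×micro: 3; S1 reads c0=3 → after 1×micro: 2; S2 reads c1=2 → after 1×micro: 4 ⇒ (c0=3, c1=2, c2=4)
[Gauss-Seidel] macro 2: S0 reads c0=3 → after 2×micro: 3; S1 reads c0=3 → after 1×micro: 2; S2 reads c1=2 → after 1×micro: 6 ⇒ (c0=3, c1=2, c2=6)
[Gauss-Seidel] macro 3: S0 reads c0=3 → after 2×micro: 3; S1 reads c0=3 → after 1×micro: 2; S2 reads c1=2 → after 1×micro: 7 ⇒ (c0=3, c1=2, c2=7)
[Gauss-Seidel] macro 4: S0 reads c0=3 → after 2×micro: 3; S1 reads c0=3 → after 1×micro: 2; S2 reads c1=2 → after 1×micro: 15/2 ⇒ (c0=3, c1=2, c2=15/2)
[Gauss-Seidel] macro 5: S0 reads c0=3 → after 2×micro: 3; S1 reads c0=3 → after 1×micro: 2; S2 reads c1=2 → after 1×micro: 31/4 ⇒ (c0=3, c1=2, c2=31/4)
[Gauss-Seidel] macro 6: S0 reads c0=3 → after 2×micro: 3; S1 reads c0=3 → after 1×micro: 2; S2 reads c1=2 → after 1×micro: 63/8 ⇒ (c0=3, c1=2, c2=63/8)
[Gauss-Seidel] macro 7: S0 reads c0=3 → after 2×micro: 3; S1 reads c0=3 → after 1×micro: 2; S2 reads c1=2 → after 1×micro: 127/16 ⇒ (c0=3, c1=2, c2=127/16)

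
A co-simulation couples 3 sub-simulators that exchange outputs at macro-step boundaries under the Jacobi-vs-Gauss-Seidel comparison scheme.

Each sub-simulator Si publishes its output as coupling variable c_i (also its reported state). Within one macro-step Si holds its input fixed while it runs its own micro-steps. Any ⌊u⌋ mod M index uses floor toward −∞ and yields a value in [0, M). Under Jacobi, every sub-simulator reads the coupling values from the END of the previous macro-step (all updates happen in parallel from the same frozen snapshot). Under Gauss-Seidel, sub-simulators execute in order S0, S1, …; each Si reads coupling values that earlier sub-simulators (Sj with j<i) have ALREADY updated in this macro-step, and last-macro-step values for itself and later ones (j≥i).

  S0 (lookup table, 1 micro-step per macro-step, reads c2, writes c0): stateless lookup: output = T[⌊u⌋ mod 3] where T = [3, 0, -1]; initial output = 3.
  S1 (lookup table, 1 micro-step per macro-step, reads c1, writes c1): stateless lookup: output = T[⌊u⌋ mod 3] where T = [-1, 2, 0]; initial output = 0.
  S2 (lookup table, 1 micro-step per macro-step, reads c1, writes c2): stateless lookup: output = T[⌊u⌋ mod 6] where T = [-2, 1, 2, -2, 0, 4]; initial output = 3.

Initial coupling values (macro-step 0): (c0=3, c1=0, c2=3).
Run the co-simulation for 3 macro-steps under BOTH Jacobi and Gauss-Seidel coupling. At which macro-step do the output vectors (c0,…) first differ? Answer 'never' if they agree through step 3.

first divergence at macro-step: 1

[Jacobi] macro 1: S0 reads c2=3 → after 1×micro: 3; S1 reads c1=0 → after 1×micro: -1; S2 reads c1=0 → after 1×micro: -2 ⇒ (c0=3, c1=-1, c2=-2)
[Jacobi] macro 2: S0 reads c2=-2 → after 1×micro: 0; S1 reads c1=-1 → after 1×micro: 0; S2 reads c1=-1 → after 1×micro: 4 ⇒ (c0=0, c1=0, c2=4)
[Jacobi] macro 3: S0 reads c2=4 → after 1×micro: 0; S1 reads c1=0 → after 1×micro: -1; S2 reads c1=0 → after 1×micro: -2 ⇒ (c0=0, c1=-1, c2=-2)
[Gauss-Seidel] macro 1: S0 reads c2=3 → after 1×micro: 3; S1 reads c1=0 → after 1×micro: -1; S2 reads c1=-1 → after 1×micro: 4 ⇒ (c0=3, c1=-1, c2=4)
[Gauss-Seidel] macro 2: S0 reads c2=4 → after 1×micro: 0; S1 reads c1=-1 → after 1×micro: 0; S2 reads c1=0 → after 1×micro: -2 ⇒ (c0=0, c1=0, c2=-2)
[Gauss-Seidel] macro 3: S0 reads c2=-2 → after 1×micro: 0; S1 reads c1=0 → after 1×micro: -1; S2 reads c1=-1 → after 1×micro: 4 ⇒ (c0=0, c1=-1, c2=4)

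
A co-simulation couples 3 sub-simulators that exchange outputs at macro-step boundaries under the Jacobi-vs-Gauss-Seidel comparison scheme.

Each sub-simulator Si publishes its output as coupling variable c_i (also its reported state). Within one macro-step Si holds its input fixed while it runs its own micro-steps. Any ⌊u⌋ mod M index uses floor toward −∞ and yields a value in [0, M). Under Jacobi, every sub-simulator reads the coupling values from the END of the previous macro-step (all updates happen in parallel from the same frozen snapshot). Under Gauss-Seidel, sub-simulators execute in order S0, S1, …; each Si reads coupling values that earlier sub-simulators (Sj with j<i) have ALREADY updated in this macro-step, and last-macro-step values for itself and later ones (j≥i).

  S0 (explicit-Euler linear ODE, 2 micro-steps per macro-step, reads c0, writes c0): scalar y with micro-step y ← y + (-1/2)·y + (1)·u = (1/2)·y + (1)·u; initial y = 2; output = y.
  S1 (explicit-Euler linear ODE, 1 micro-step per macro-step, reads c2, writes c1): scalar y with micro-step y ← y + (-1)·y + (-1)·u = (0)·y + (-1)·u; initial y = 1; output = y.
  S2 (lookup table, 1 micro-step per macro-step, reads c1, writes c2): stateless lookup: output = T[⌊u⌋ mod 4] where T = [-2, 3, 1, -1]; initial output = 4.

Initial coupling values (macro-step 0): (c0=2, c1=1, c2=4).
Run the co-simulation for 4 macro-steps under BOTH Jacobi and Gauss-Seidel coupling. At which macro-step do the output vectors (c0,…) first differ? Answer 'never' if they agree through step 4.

first divergence at macro-step: 1

[Jacobi] macro 1: S0 reads c0=2 → after 2×micro: 7/2; S1 reads c2=4 → after 1×micro: -4; S2 reads c1=1 → after 1×micro: 3 ⇒ (c0=7/2, c1=-4, c2=3)
[Jacobi] macro 2: S0 reads c0=7/2 → after 2×micro: 49/8; S1 reads c2=3 → after 1×micro: -3; S2 reads c1=-4 → after 1×micro: -2 ⇒ (c0=49/8, c1=-3, c2=-2)
[Jacobi] macro 3: S0 reads c0=49/8 → after 2×micro: 343/32; S1 reads c2=-2 → after 1×micro: 2; S2 reads c1=-3 → after 1×micro: 3 ⇒ (c0=343/32, c1=2, c2=3)
[Jacobi] macro 4: S0 reads c0=343/32 → after 2×micro: 2401/128; S1 reads c2=3 → after 1×micro: -3; S2 reads c1=2 → after 1×micro: 1 ⇒ (c0=2401/128, c1=-3, c2=1)
[Gauss-Seidel] macro 1: S0 reads c0=2 → after 2×micro: 7/2; S1 reads c2=4 → after 1×micro: -4; S2 reads c1=-4 → after 1×micro: -2 ⇒ (c0=7/2, c1=-4, c2=-2)
[Gauss-Seidel] macro 2: S0 reads c0=7/2 → after 2×micro: 49/8; S1 reads c2=-2 → after 1×micro: 2; S2 reads c1=2 → after 1×micro: 1 ⇒ (c0=49/8, c1=2, c2=1)
[Gauss-Seidel] macro 3: S0 reads c0=49/8 → after 2×micro: 343/32; S1 reads c2=1 → after 1×micro: -1; S2 reads c1=-1 → after 1×micro: -1 ⇒ (c0=343/32, c1=-1, c2=-1)
[Gauss-Seidel] macro 4: S0 reads c0=343/32 → after 2×micro: 2401/128; S1 reads c2=-1 → after 1×micro: 1; S2 reads c1=1 → after 1×micro: 3 ⇒ (c0=2401/128, c1=1, c2=3)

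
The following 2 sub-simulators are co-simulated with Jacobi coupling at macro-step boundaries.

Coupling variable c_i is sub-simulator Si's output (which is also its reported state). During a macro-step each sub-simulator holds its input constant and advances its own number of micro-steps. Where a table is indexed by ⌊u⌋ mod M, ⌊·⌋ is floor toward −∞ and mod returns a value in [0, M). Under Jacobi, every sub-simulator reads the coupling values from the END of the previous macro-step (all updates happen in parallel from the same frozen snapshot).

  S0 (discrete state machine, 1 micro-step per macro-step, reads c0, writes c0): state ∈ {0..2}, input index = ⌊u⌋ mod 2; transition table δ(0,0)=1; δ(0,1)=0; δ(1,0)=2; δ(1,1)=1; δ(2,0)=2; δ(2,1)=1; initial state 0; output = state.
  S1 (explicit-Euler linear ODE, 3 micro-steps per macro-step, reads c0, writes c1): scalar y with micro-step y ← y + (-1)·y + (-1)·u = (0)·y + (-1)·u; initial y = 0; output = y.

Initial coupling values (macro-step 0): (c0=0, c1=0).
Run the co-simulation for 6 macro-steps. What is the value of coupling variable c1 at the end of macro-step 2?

c1 at macro-step 2 = -1

macro 1: S0 reads c0=0 → after 1×micro: 1; S1 reads c0=0 → after 3×micro: 0 ⇒ (c0=1, c1=0)
macro 2: S0 reads c0=1 → after 1×micro: 1; S1 reads c0=1 → after 3×micro: -1 ⇒ (c0=1, c1=-1)
macro 3: S0 reads c0=1 → after 1×micro: 1; S1 reads c0=1 → after 3×micro: -1 ⇒ (c0=1, c1=-1)
macro 4: S0 reads c0=1 → after 1×micro: 1; S1 reads c0=1 → after 3×micro: -1 ⇒ (c0=1, c1=-1)
macro 5: S0 reads c0=1 → after 1×micro: 1; S1 reads c0=1 → after 3×micro: -1 ⇒ (c0=1, c1=-1)
macro 6: S0 reads c0=1 → after 1×micro: 1; S1 reads c0=1 → after 3×micro: -1 ⇒ (c0=1, c1=-1)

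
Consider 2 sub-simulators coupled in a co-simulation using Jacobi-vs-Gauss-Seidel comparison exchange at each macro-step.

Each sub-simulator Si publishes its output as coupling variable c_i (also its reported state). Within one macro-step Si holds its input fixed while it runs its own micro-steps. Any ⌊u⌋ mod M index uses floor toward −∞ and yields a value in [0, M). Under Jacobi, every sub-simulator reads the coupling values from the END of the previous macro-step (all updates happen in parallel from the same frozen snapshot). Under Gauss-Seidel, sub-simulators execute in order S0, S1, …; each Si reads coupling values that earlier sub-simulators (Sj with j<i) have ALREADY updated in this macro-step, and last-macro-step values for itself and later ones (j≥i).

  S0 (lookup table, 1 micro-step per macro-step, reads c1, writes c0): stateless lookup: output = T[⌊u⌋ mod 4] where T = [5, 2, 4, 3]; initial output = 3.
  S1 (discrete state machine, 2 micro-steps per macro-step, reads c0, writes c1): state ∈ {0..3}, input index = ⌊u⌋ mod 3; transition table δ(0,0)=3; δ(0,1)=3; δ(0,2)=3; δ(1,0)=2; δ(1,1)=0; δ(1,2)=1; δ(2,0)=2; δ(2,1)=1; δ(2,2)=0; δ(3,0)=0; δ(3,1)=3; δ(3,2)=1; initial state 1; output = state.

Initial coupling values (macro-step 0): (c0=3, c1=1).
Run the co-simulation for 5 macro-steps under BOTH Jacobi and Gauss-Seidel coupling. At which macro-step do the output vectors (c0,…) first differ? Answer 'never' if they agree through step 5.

first divergence at macro-step: 1

[Jacobi] macro 1: S0 reads c1=1 → after 1×micro: 2; S1 reads c0=3 → after 2×micro: 2 ⇒ (c0=2, c1=2)
[Jacobi] macro 2: S0 reads c1=2 → after 1×micro: 4; S1 reads c0=2 → after 2×micro: 3 ⇒ (c0=4, c1=3)
[Jacobi] macro 3: S0 reads c1=3 → after 1×micro: 3; S1 reads c0=4 → after 2×micro: 3 ⇒ (c0=3, c1=3)
[Jacobi] macro 4: S0 reads c1=3 → after 1×micro: 3; S1 reads c0=3 → after 2×micro: 3 ⇒ (c0=3, c1=3)
[Jacobi] macro 5: S0 reads c1=3 → after 1×micro: 3; S1 reads c0=3 → after 2×micro: 3 ⇒ (c0=3, c1=3)
[Gauss-Seidel] macro 1: S0 reads c1=1 → after 1×micro: 2; S1 reads c0=2 → after 2×micro: 1 ⇒ (c0=2, c1=1)
[Gauss-Seidel] macro 2: S0 reads c1=1 → after 1×micro: 2; S1 reads c0=2 → after 2×micro: 1 ⇒ (c0=2, c1=1)
[Gauss-Seidel] macro 3: S0 reads c1=1 → after 1×micro: 2; S1 reads c0=2 → after 2×micro: 1 ⇒ (c0=2, c1=1)
[Gauss-Seidel] macro 4: S0 reads c1=1 → after 1×micro: 2; S1 reads c0=2 → after 2×micro: 1 ⇒ (c0=2, c1=1)
[Gauss-Seidel] macro 5: S0 reads c1=1 → after 1×micro: 2; S1 reads c0=2 → after 2×micro: 1 ⇒ (c0=2, c1=1)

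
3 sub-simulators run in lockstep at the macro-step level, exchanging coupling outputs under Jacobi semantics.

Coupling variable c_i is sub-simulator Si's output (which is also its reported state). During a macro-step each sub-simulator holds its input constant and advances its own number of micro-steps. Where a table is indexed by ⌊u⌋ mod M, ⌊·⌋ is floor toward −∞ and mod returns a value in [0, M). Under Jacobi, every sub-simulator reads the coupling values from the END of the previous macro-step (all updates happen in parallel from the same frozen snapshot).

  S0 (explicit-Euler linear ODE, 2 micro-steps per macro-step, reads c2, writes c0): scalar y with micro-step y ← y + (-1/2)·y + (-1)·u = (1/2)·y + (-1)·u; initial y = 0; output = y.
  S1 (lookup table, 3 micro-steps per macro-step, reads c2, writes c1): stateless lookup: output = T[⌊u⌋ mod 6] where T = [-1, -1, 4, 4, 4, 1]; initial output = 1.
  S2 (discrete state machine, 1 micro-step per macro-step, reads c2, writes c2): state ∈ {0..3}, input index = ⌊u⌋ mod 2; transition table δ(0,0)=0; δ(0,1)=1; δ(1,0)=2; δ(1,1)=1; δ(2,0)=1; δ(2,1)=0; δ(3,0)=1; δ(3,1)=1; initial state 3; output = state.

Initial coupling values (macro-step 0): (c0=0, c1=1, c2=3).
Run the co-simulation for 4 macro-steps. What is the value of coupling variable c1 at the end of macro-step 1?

macro 1: S0 reads c2=3 → after 2×micro: -9/2; S1 reads c2=3 → after 3×micro: 4; S2 reads c2=3 → after 1×micro: 1 ⇒ (c0=-9/2, c1=4, c2=1)
macro 2: S0 reads c2=1 → after 2×micro: -21/8; S1 reads c2=1 → after 3×micro: -1; S2 reads c2=1 → after 1×micro: 1 ⇒ (c0=-21/8, c1=-1, c2=1)
macro 3: S0 reads c2=1 → after 2×micro: -69/32; S1 reads c2=1 → after 3×micro: -1; S2 reads c2=1 → after 1×micro: 1 ⇒ (c0=-69/32, c1=-1, c2=1)
macro 4: S0 reads c2=1 → after 2×micro: -261/128; S1 reads c2=1 → after 3×micro: -1; S2 reads c2=1 → after 1×micro: 1 ⇒ (c0=-261/128, c1=-1, c2=1)

c1 at macro-step 1 = 4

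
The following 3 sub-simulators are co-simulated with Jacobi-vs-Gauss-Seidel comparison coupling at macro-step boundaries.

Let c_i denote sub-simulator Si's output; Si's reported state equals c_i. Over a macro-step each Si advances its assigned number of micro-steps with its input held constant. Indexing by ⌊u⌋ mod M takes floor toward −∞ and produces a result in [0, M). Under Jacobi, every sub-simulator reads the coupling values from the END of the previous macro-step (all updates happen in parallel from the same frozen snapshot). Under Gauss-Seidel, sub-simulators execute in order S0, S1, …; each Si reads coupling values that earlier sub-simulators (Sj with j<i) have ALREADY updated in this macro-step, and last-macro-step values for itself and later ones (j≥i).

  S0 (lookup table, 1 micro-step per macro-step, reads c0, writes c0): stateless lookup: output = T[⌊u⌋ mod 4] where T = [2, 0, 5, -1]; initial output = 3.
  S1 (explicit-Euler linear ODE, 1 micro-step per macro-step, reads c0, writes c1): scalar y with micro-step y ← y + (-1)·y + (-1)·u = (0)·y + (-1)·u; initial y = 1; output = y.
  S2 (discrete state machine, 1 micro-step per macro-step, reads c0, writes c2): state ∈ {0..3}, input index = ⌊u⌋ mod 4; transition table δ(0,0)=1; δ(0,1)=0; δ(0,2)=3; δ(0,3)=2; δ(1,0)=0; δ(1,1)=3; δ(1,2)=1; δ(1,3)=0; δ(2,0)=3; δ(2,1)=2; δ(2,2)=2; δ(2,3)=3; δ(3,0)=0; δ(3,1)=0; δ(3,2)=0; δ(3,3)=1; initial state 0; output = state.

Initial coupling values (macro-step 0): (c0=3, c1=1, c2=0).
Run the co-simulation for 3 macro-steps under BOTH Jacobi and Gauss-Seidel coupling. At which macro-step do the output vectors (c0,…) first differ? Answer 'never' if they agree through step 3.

first divergence at macro-step: 1

[Jacobi] macro 1: S0 reads c0=3 → after 1×micro: -1; S1 reads c0=3 → after 1×micro: -3; S2 reads c0=3 → after 1×micro: 2 ⇒ (c0=-1, c1=-3, c2=2)
[Jacobi] macro 2: S0 reads c0=-1 → after 1×micro: -1; S1 reads c0=-1 → after 1×micro: 1; S2 reads c0=-1 → after 1×micro: 3 ⇒ (c0=-1, c1=1, c2=3)
[Jacobi] macro 3: S0 reads c0=-1 → after 1×micro: -1; S1 reads c0=-1 → after 1×micro: 1; S2 reads c0=-1 → after 1×micro: 1 ⇒ (c0=-1, c1=1, c2=1)
[Gauss-Seidel] macro 1: S0 reads c0=3 → after 1×micro: -1; S1 reads c0=-1 → after 1×micro: 1; S2 reads c0=-1 → after 1×micro: 2 ⇒ (c0=-1, c1=1, c2=2)
[Gauss-Seidel] macro 2: S0 reads c0=-1 → after 1×micro: -1; S1 reads c0=-1 → after 1×micro: 1; S2 reads c0=-1 → after 1×micro: 3 ⇒ (c0=-1, c1=1, c2=3)
[Gauss-Seidel] macro 3: S0 reads c0=-1 → after 1×micro: -1; S1 reads c0=-1 → after 1×micro: 1; S2 reads c0=-1 → after 1×micro: 1 ⇒ (c0=-1, c1=1, c2=1)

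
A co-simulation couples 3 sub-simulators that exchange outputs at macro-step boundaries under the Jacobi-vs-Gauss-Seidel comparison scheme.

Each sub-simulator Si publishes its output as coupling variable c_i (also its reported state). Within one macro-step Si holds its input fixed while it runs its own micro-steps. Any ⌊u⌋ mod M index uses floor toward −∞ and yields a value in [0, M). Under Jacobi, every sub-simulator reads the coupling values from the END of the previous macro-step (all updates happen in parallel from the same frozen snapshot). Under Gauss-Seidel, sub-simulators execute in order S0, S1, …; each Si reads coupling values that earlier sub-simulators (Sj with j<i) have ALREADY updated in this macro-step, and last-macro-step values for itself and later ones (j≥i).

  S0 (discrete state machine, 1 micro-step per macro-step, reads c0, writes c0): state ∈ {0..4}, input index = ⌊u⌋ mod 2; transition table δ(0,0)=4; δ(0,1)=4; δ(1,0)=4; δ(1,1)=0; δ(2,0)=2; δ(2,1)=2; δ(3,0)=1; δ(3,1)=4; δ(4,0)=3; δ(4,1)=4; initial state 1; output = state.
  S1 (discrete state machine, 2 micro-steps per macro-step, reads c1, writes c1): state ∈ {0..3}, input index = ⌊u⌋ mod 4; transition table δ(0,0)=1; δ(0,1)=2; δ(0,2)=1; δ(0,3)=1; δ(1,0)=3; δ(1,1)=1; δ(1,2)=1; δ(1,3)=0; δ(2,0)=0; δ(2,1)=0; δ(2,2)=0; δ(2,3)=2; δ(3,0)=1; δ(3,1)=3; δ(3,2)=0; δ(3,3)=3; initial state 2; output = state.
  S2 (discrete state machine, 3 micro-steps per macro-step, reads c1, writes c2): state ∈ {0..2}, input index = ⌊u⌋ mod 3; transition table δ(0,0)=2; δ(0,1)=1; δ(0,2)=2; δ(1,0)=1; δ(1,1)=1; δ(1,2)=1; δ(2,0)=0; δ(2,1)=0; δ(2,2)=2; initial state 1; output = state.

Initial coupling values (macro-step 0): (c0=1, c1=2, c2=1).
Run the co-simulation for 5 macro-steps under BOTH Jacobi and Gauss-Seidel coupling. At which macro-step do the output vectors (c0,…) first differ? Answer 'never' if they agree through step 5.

[Jacobi] macro 1: S0 reads c0=1 → after 1×micro: 0; S1 reads c1=2 → after 2×micro: 1; S2 reads c1=2 → after 3×micro: 1 ⇒ (c0=0, c1=1, c2=1)
[Jacobi] macro 2: S0 reads c0=0 → after 1×micro: 4; S1 reads c1=1 → after 2×micro: 1; S2 reads c1=1 → after 3×micro: 1 ⇒ (c0=4, c1=1, c2=1)
[Jacobi] macro 3: S0 reads c0=4 → after 1×micro: 3; S1 reads c1=1 → after 2×micro: 1; S2 reads c1=1 → after 3×micro: 1 ⇒ (c0=3, c1=1, c2=1)
[Jacobi] macro 4: S0 reads c0=3 → after 1×micro: 4; S1 reads c1=1 → after 2×micro: 1; S2 reads c1=1 → after 3×micro: 1 ⇒ (c0=4, c1=1, c2=1)
[Jacobi] macro 5: S0 reads c0=4 → after 1×micro: 3; S1 reads c1=1 → after 2×micro: 1; S2 reads c1=1 → after 3×micro: 1 ⇒ (c0=3, c1=1, c2=1)
[Gauss-Seidel] macro 1: S0 reads c0=1 → after 1×micro: 0; S1 reads c1=2 → after 2×micro: 1; S2 reads c1=1 → after 3×micro: 1 ⇒ (c0=0, c1=1, c2=1)
[Gauss-Seidel] macro 2: S0 reads c0=0 → after 1×micro: 4; S1 reads c1=1 → after 2×micro: 1; S2 reads c1=1 → after 3×micro: 1 ⇒ (c0=4, c1=1, c2=1)
[Gauss-Seidel] macro 3: S0 reads c0=4 → after 1×micro: 3; S1 reads c1=1 → after 2×micro: 1; S2 reads c1=1 → after 3×micro: 1 ⇒ (c0=3, c1=1, c2=1)
[Gauss-Seidel] macro 4: S0 reads c0=3 → after 1×micro: 4; S1 reads c1=1 → after 2×micro: 1; S2 reads c1=1 → after 3×micro: 1 ⇒ (c0=4, c1=1, c2=1)
[Gauss-Seidel] macro 5: S0 reads c0=4 → after 1×micro: 3; S1 reads c1=1 → after 2×micro: 1; S2 reads c1=1 → after 3×micro: 1 ⇒ (c0=3, c1=1, c2=1)

first divergence at macro-step: never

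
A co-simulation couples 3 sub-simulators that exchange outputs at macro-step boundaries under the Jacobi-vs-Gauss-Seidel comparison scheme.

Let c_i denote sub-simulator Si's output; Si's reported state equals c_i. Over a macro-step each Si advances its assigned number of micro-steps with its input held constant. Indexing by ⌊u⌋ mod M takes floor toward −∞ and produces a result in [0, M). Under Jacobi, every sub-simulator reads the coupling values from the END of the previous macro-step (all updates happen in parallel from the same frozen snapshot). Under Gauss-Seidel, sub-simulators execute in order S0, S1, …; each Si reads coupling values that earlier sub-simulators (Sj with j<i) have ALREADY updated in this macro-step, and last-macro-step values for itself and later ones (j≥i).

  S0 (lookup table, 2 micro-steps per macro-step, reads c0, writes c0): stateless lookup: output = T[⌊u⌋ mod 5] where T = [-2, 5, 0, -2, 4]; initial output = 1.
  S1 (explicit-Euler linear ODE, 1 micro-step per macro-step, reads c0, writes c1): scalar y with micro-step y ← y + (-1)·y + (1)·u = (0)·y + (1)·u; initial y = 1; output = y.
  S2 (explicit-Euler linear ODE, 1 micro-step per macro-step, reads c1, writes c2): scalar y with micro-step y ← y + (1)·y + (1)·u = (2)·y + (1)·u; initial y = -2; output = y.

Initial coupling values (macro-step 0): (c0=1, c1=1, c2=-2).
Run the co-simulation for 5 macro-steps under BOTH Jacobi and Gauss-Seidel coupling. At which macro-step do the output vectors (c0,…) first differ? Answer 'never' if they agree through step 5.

first divergence at macro-step: 1

[Jacobi] macro 1: S0 reads c0=1 → after 2×micro: 5; S1 reads c0=1 → after 1×micro: 1; S2 reads c1=1 → after 1×micro: -3 ⇒ (c0=5, c1=1, c2=-3)
[Jacobi] macro 2: S0 reads c0=5 → after 2×micro: -2; S1 reads c0=5 → after 1×micro: 5; S2 reads c1=1 → after 1×micro: -5 ⇒ (c0=-2, c1=5, c2=-5)
[Jacobi] macro 3: S0 reads c0=-2 → after 2×micro: -2; S1 reads c0=-2 → after 1×micro: -2; S2 reads c1=5 → after 1×micro: -5 ⇒ (c0=-2, c1=-2, c2=-5)
[Jacobi] macro 4: S0 reads c0=-2 → after 2×micro: -2; S1 reads c0=-2 → after 1×micro: -2; S2 reads c1=-2 → after 1×micro: -12 ⇒ (c0=-2, c1=-2, c2=-12)
[Jacobi] macro 5: S0 reads c0=-2 → after 2×micro: -2; S1 reads c0=-2 → after 1×micro: -2; S2 reads c1=-2 → after 1×micro: -26 ⇒ (c0=-2, c1=-2, c2=-26)
[Gauss-Seidel] macro 1: S0 reads c0=1 → after 2×micro: 5; S1 reads c0=5 → after 1×micro: 5; S2 reads c1=5 → after 1×micro: 1 ⇒ (c0=5, c1=5, c2=1)
[Gauss-Seidel] macro 2: S0 reads c0=5 → after 2×micro: -2; S1 reads c0=-2 → after 1×micro: -2; S2 reads c1=-2 → after 1×micro: 0 ⇒ (c0=-2, c1=-2, c2=0)
[Gauss-Seidel] macro 3: S0 reads c0=-2 → after 2×micro: -2; S1 reads c0=-2 → after 1×micro: -2; S2 reads c1=-2 → after 1×micro: -2 ⇒ (c0=-2, c1=-2, c2=-2)
[Gauss-Seidel] macro 4: S0 reads c0=-2 → after 2×micro: -2; S1 reads c0=-2 → after 1×micro: -2; S2 reads c1=-2 → after 1×micro: -6 ⇒ (c0=-2, c1=-2, c2=-6)
[Gauss-Seidel] macro 5: S0 reads c0=-2 → after 2×micro: -2; S1 reads c0=-2 → after 1×micro: -2; S2 reads c1=-2 → after 1×micro: -14 ⇒ (c0=-2, c1=-2, c2=-14)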